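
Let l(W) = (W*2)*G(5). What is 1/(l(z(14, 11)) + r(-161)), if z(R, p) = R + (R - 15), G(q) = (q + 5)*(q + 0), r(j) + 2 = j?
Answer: 1/1137 ≈ 0.00087951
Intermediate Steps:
r(j) = -2 + j
G(q) = q*(5 + q) (G(q) = (5 + q)*q = q*(5 + q))
z(R, p) = -15 + 2*R (z(R, p) = R + (-15 + R) = -15 + 2*R)
l(W) = 100*W (l(W) = (W*2)*(5*(5 + 5)) = (2*W)*(5*10) = (2*W)*50 = 100*W)
1/(l(z(14, 11)) + r(-161)) = 1/(100*(-15 + 2*14) + (-2 - 161)) = 1/(100*(-15 + 28) - 163) = 1/(100*13 - 163) = 1/(1300 - 163) = 1/1137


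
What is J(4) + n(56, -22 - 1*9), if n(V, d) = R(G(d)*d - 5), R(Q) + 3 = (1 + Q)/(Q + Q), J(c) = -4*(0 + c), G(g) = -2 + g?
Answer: -37665/2036 ≈ -18.500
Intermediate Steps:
J(c) = -4*c
R(Q) = -3 + (1 + Q)/(2*Q) (R(Q) = -3 + (1 + Q)/(Q + Q) = -3 + (1 + Q)/((2*Q)) = -3 + (1 + Q)*(1/(2*Q)) = -3 + (1 + Q)/(2*Q))
n(V, d) = (26 - 5*d*(-2 + d))/(2*(-5 + d*(-2 + d))) (n(V, d) = (1 - 5*((-2 + d)*d - 5))/(2*((-2 + d)*d - 5)) = (1 - 5*(d*(-2 + d) - 5))/(2*(d*(-2 + d) - 5)) = (1 - 5*(-5 + d*(-2 + d)))/(2*(-5 + d*(-2 + d))) = (1 + (25 - 5*d*(-2 + d)))/(2*(-5 + d*(-2 + d))) = (26 - 5*d*(-2 + d))/(2*(-5 + d*(-2 + d))))
J(4) + n(56, -22 - 1*9) = -4*4 + (26 - 5*(-22 - 1*9)*(-2 + (-22 - 1*9)))/(2*(-5 + (-22 - 1*9)*(-2 + (-22 - 1*9)))) = -16 + (26 - 5*(-22 - 9)*(-2 + (-22 - 9)))/(2*(-5 + (-22 - 9)*(-2 + (-22 - 9)))) = -16 + (26 - 5*(-31)*(-2 - 31))/(2*(-5 - 31*(-2 - 31))) = -16 + (26 - 5*(-31)*(-33))/(2*(-5 - 31*(-33))) = -16 + (26 - 5115)/(2*(-5 + 1023)) = -16 + (1/2)*(-5089)/1018 = -16 + (1/2)*(1/1018)*(-5089) = -16 - 5089/2036 = -37665/2036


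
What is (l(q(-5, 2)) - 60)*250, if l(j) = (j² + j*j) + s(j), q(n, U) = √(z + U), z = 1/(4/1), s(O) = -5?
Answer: -15125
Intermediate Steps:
z = ¼ (z = 1/(4*1) = 1/4 = ¼ ≈ 0.25000)
q(n, U) = √(¼ + U)
l(j) = -5 + 2*j² (l(j) = (j² + j*j) - 5 = (j² + j²) - 5 = 2*j² - 5 = -5 + 2*j²)
(l(q(-5, 2)) - 60)*250 = ((-5 + 2*(√(1 + 4*2)/2)²) - 60)*250 = ((-5 + 2*(√(1 + 8)/2)²) - 60)*250 = ((-5 + 2*(√9/2)²) - 60)*250 = ((-5 + 2*((½)*3)²) - 60)*250 = ((-5 + 2*(3/2)²) - 60)*250 = ((-5 + 2*(9/4)) - 60)*250 = ((-5 + 9/2) - 60)*250 = (-½ - 60)*250 = -121/2*250 = -15125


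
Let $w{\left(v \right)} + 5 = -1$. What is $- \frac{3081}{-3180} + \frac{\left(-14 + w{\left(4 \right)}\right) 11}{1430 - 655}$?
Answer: $\frac{22509}{32860} \approx 0.685$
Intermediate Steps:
$w{\left(v \right)} = -6$ ($w{\left(v \right)} = -5 - 1 = -6$)
$- \frac{3081}{-3180} + \frac{\left(-14 + w{\left(4 \right)}\right) 11}{1430 - 655} = - \frac{3081}{-3180} + \frac{\left(-14 - 6\right) 11}{1430 - 655} = \left(-3081\right) \left(- \frac{1}{3180}\right) + \frac{\left(-20\right) 11}{775} = \frac{1027}{1060} - \frac{44}{155} = \frac{22509}{32860}$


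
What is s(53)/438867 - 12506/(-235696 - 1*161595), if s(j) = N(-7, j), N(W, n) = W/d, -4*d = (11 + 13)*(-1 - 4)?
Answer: 164651340023/5230737278910 ≈ 0.031478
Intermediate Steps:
d = 30 (d = -(11 + 13)*(-1 - 4)/4 = -6*(-5) = -¼*(-120) = 30)
N(W, n) = W/30
s(j) = -7/30 (s(j) = (1/30)*(-7) = -7/30)
s(53)/438867 - 12506/(-235696 - 1*161595) = -7/30/438867 - 12506/(-235696 - 1*161595) = -7/30*1/438867 - 12506/(-235696 - 161595) = -7/13166010 - 12506/(-397291) = -7/13166010 - 12506*(-1/397291) = -7/13166010 + 12506/397291 = 164651340023/5230737278910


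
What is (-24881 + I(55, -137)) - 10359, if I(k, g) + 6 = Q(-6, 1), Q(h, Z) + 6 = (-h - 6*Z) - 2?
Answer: -35254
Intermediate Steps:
Q(h, Z) = -8 - h - 6*Z (Q(h, Z) = -6 + ((-h - 6*Z) - 2) = -6 + (-2 - h - 6*Z) = -8 - h - 6*Z)
I(k, g) = -14 (I(k, g) = -6 + (-8 - 1*(-6) - 6*1) = -6 + (-8 + 6 - 6) = -6 - 8 = -14)
(-24881 + I(55, -137)) - 10359 = (-24881 - 14) - 10359 = -24895 - 10359 = -35254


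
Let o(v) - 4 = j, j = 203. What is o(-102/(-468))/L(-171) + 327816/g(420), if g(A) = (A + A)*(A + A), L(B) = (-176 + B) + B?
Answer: 23561/362600 ≈ 0.064978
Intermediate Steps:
o(v) = 207 (o(v) = 4 + 203 = 207)
L(B) = -176 + 2*B
g(A) = 4*A**2 (g(A) = (2*A)*(2*A) = 4*A**2)
o(-102/(-468))/L(-171) + 327816/g(420) = 207/(-176 + 2*(-171)) + 327816/((4*420**2)) = 207/(-176 - 342) + 327816/((4*176400)) = 207/(-518) + 327816/705600 = 207*(-1/518) + 327816*(1/705600) = -207/518 + 4553/9800 = 23561/362600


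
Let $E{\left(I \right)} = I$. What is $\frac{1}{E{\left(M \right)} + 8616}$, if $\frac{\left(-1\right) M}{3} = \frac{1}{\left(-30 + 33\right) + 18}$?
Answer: $\frac{7}{60311} \approx 0.00011607$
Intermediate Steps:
$M = - \frac{1}{7}$ ($M = - \frac{3}{\left(-30 + 33\right) + 18} = - \frac{3}{3 + 18} = - \frac{3}{21} = \left(-3\right) \frac{1}{21} = - \frac{1}{7} \approx -0.14286$)
$\frac{1}{E{\left(M \right)} + 8616} = \frac{1}{- \frac{1}{7} + 8616} = \frac{1}{\frac{60311}{7}} = \frac{7}{60311}$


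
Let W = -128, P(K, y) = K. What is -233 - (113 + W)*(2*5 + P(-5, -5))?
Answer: -158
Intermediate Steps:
-233 - (113 + W)*(2*5 + P(-5, -5)) = -233 - (113 - 128)*(2*5 - 5) = -233 - (-15)*(10 - 5) = -233 - (-15)*5 = -233 - 1*(-75) = -233 + 75 = -158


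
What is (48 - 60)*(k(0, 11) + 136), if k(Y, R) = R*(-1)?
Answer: -1500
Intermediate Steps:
k(Y, R) = -R
(48 - 60)*(k(0, 11) + 136) = (48 - 60)*(-1*11 + 136) = -12*(-11 + 136) = -12*125 = -1500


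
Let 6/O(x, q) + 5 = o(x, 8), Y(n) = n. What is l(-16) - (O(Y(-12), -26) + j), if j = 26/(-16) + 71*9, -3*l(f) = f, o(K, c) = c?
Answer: -15217/24 ≈ -634.04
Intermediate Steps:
l(f) = -f/3
O(x, q) = 2 (O(x, q) = 6/(-5 + 8) = 6/3 = 6*(⅓) = 2)
j = 5099/8 (j = 26*(-1/16) + 639 = -13/8 + 639 = 5099/8 ≈ 637.38)
l(-16) - (O(Y(-12), -26) + j) = -⅓*(-16) - (2 + 5099/8) = 16/3 - 1*5115/8 = 16/3 - 5115/8 = -15217/24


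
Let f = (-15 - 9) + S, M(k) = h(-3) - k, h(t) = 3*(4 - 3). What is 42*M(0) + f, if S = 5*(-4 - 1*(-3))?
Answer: 97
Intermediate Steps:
h(t) = 3 (h(t) = 3*1 = 3)
M(k) = 3 - k
S = -5 (S = 5*(-4 + 3) = 5*(-1) = -5)
f = -29 (f = (-15 - 9) - 5 = -24 - 5 = -29)
42*M(0) + f = 42*(3 - 1*0) - 29 = 42*(3 + 0) - 29 = 42*3 - 29 = 126 - 29 = 97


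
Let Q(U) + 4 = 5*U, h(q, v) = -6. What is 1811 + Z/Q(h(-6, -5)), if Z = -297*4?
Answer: 31381/17 ≈ 1845.9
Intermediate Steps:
Q(U) = -4 + 5*U
Z = -1188
1811 + Z/Q(h(-6, -5)) = 1811 - 1188/(-4 + 5*(-6)) = 1811 - 1188/(-4 - 30) = 1811 - 1188/(-34) = 1811 - 1188*(-1/34) = 1811 + 594/17 = 31381/17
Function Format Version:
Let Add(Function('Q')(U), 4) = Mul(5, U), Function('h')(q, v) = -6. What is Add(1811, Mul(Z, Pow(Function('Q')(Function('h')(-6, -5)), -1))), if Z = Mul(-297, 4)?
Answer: Rational(31381, 17) ≈ 1845.9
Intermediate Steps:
Function('Q')(U) = Add(-4, Mul(5, U))
Z = -1188
Add(1811, Mul(Z, Pow(Function('Q')(Function('h')(-6, -5)), -1))) = Add(1811, Mul(-1188, Pow(Add(-4, Mul(5, -6)), -1))) = Add(1811, Mul(-1188, Pow(Add(-4, -30), -1))) = Add(1811, Mul(-1188, Pow(-34, -1))) = Add(1811, Mul(-1188, Rational(-1, 34))) = Add(1811, Rational(594, 17)) = Rational(31381, 17)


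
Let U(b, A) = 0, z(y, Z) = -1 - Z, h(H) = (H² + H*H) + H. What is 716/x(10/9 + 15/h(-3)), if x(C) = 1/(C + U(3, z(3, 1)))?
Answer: 13604/9 ≈ 1511.6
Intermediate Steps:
h(H) = H + 2*H² (h(H) = (H² + H²) + H = 2*H² + H = H + 2*H²)
x(C) = 1/C (x(C) = 1/(C + 0) = 1/C)
716/x(10/9 + 15/h(-3)) = 716/(1/(10/9 + 15/((-3*(1 + 2*(-3)))))) = 716/(1/(10*(⅑) + 15/((-3*(1 - 6))))) = 716/(1/(10/9 + 15/((-3*(-5))))) = 716/(1/(10/9 + 15/15)) = 716/(1/(10/9 + 15*(1/15))) = 716/(1/(10/9 + 1)) = 716/(1/(19/9)) = 716/(9/19) = 716*(19/9) = 13604/9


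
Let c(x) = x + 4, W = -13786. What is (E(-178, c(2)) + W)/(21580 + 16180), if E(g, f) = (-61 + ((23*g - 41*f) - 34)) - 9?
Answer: -1823/3776 ≈ -0.48279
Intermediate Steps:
c(x) = 4 + x
E(g, f) = -104 - 41*f + 23*g (E(g, f) = (-61 + ((-41*f + 23*g) - 34)) - 9 = (-61 + (-34 - 41*f + 23*g)) - 9 = (-95 - 41*f + 23*g) - 9 = -104 - 41*f + 23*g)
(E(-178, c(2)) + W)/(21580 + 16180) = ((-104 - 41*(4 + 2) + 23*(-178)) - 13786)/(21580 + 16180) = ((-104 - 41*6 - 4094) - 13786)/37760 = ((-104 - 246 - 4094) - 13786)*(1/37760) = (-4444 - 13786)*(1/37760) = -18230*1/37760 = -1823/3776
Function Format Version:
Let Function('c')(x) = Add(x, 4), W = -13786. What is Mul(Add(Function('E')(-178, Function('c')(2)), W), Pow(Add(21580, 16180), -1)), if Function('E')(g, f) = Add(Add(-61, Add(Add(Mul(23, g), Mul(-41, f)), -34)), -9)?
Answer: Rational(-1823, 3776) ≈ -0.48279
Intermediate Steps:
Function('c')(x) = Add(4, x)
Function('E')(g, f) = Add(-104, Mul(-41, f), Mul(23, g)) (Function('E')(g, f) = Add(Add(-61, Add(Add(Mul(-41, f), Mul(23, g)), -34)), -9) = Add(Add(-61, Add(-34, Mul(-41, f), Mul(23, g))), -9) = Add(Add(-95, Mul(-41, f), Mul(23, g)), -9) = Add(-104, Mul(-41, f), Mul(23, g)))
Mul(Add(Function('E')(-178, Function('c')(2)), W), Pow(Add(21580, 16180), -1)) = Mul(Add(Add(-104, Mul(-41, Add(4, 2)), Mul(23, -178)), -13786), Pow(Add(21580, 16180), -1)) = Mul(Add(Add(-104, Mul(-41, 6), -4094), -13786), Pow(37760, -1)) = Mul(Add(Add(-104, -246, -4094), -13786), Rational(1, 37760)) = Mul(Add(-4444, -13786), Rational(1, 37760)) = Mul(-18230, Rational(1, 37760)) = Rational(-1823, 3776)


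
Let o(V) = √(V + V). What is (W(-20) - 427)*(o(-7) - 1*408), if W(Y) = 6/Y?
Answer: 871692/5 - 4273*I*√14/10 ≈ 1.7434e+5 - 1598.8*I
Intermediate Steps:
o(V) = √2*√V (o(V) = √(2*V) = √2*√V)
(W(-20) - 427)*(o(-7) - 1*408) = (6/(-20) - 427)*(√2*√(-7) - 1*408) = (6*(-1/20) - 427)*(√2*(I*√7) - 408) = (-3/10 - 427)*(I*√14 - 408) = -4273*(-408 + I*√14)/10 = 871692/5 - 4273*I*√14/10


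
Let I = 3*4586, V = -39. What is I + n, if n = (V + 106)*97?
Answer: 20257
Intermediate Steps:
I = 13758
n = 6499 (n = (-39 + 106)*97 = 67*97 = 6499)
I + n = 13758 + 6499 = 20257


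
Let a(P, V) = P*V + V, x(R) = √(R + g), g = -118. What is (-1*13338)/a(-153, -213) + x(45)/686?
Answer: -117/284 + I*√73/686 ≈ -0.41197 + 0.012455*I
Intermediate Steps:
x(R) = √(-118 + R) (x(R) = √(R - 118) = √(-118 + R))
a(P, V) = V + P*V
(-1*13338)/a(-153, -213) + x(45)/686 = (-1*13338)/((-213*(1 - 153))) + √(-118 + 45)/686 = -13338/((-213*(-152))) + √(-73)*(1/686) = -13338/32376 + (I*√73)*(1/686) = -13338*1/32376 + I*√73/686 = -117/284 + I*√73/686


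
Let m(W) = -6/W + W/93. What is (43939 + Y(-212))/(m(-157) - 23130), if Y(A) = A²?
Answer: -1297780683/337745221 ≈ -3.8425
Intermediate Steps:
m(W) = -6/W + W/93 (m(W) = -6/W + W*(1/93) = -6/W + W/93)
(43939 + Y(-212))/(m(-157) - 23130) = (43939 + (-212)²)/((-6/(-157) + (1/93)*(-157)) - 23130) = (43939 + 44944)/((-6*(-1/157) - 157/93) - 23130) = 88883/((6/157 - 157/93) - 23130) = 88883/(-24091/14601 - 23130) = 88883/(-337745221/14601) = 88883*(-14601/337745221) = -1297780683/337745221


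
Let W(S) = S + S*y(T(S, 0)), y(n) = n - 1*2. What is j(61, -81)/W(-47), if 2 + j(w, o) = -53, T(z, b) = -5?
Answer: -55/282 ≈ -0.19504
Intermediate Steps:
y(n) = -2 + n (y(n) = n - 2 = -2 + n)
W(S) = -6*S (W(S) = S + S*(-2 - 5) = S + S*(-7) = S - 7*S = -6*S)
j(w, o) = -55 (j(w, o) = -2 - 53 = -55)
j(61, -81)/W(-47) = -55/((-6*(-47))) = -55/282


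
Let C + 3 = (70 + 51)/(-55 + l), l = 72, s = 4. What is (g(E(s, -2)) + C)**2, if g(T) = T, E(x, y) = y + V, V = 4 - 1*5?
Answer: 361/289 ≈ 1.2491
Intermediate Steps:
V = -1 (V = 4 - 5 = -1)
E(x, y) = -1 + y (E(x, y) = y - 1 = -1 + y)
C = 70/17 (C = -3 + (70 + 51)/(-55 + 72) = -3 + 121/17 = 70/17 ≈ 4.1176)
(g(E(s, -2)) + C)**2 = ((-1 - 2) + 70/17)**2 = (-3 + 70/17)**2 = (19/17)**2 = 361/289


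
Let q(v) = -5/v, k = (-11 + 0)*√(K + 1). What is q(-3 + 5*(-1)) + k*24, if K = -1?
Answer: 5/8 ≈ 0.62500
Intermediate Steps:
k = 0 (k = (-11 + 0)*√(-1 + 1) = -11*√0 = -11*0 = 0)
q(-3 + 5*(-1)) + k*24 = -5/(-3 + 5*(-1)) + 0*24 = -5/(-3 - 5) + 0 = -5/(-8) + 0 = -5*(-⅛) + 0 = 5/8 + 0 = 5/8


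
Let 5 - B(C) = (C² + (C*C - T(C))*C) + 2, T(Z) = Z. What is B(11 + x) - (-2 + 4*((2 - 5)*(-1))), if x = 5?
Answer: -4103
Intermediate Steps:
B(C) = 3 - C² - C*(C² - C) (B(C) = 5 - ((C² + (C*C - C)*C) + 2) = 5 - ((C² + (C² - C)*C) + 2) = 5 - ((C² + C*(C² - C)) + 2) = 5 - (2 + C² + C*(C² - C)) = 5 + (-2 - C² - C*(C² - C)) = 3 - C² - C*(C² - C))
B(11 + x) - (-2 + 4*((2 - 5)*(-1))) = (3 - (11 + 5)³) - (-2 + 4*((2 - 5)*(-1))) = (3 - 1*16³) - (-2 + 4*(-3*(-1))) = (3 - 1*4096) - (-2 + 4*3) = (3 - 4096) - (-2 + 12) = -4093 - 1*10 = -4093 - 10 = -4103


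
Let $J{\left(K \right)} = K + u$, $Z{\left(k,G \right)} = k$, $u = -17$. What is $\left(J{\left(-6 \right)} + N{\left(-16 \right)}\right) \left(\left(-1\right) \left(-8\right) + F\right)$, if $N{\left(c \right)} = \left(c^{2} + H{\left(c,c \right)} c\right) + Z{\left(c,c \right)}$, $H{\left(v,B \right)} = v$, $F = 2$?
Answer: $4730$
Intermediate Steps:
$N{\left(c \right)} = c + 2 c^{2}$ ($N{\left(c \right)} = \left(c^{2} + c c\right) + c = \left(c^{2} + c^{2}\right) + c = 2 c^{2} + c = c + 2 c^{2}$)
$J{\left(K \right)} = -17 + K$ ($J{\left(K \right)} = K - 17 = -17 + K$)
$\left(J{\left(-6 \right)} + N{\left(-16 \right)}\right) \left(\left(-1\right) \left(-8\right) + F\right) = \left(\left(-17 - 6\right) - 16 \left(1 + 2 \left(-16\right)\right)\right) \left(\left(-1\right) \left(-8\right) + 2\right) = \left(-23 - 16 \left(1 - 32\right)\right) \left(8 + 2\right) = \left(-23 - -496\right) 10 = \left(-23 + 496\right) 10 = 473 \cdot 10 = 4730$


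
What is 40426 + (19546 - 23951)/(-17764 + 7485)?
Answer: 415543259/10279 ≈ 40426.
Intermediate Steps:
40426 + (19546 - 23951)/(-17764 + 7485) = 40426 - 4405/(-10279) = 40426 - 4405*(-1/10279) = 40426 + 4405/10279 = 415543259/10279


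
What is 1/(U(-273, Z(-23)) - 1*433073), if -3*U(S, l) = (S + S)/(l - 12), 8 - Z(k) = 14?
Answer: -9/3897748 ≈ -2.3090e-6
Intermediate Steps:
Z(k) = -6 (Z(k) = 8 - 1*14 = 8 - 14 = -6)
U(S, l) = -2*S/(3*(-12 + l)) (U(S, l) = -(S + S)/(3*(l - 12)) = -2*S/(3*(-12 + l)))
1/(U(-273, Z(-23)) - 1*433073) = 1/(-2*(-273)/(-36 + 3*(-6)) - 1*433073) = 1/(-2*(-273)/(-36 - 18) - 433073) = 1/(-2*(-273)/(-54) - 433073) = 1/(-2*(-273)*(-1/54) - 433073) = 1/(-91/9 - 433073) = 1/(-3897748/9) = -9/3897748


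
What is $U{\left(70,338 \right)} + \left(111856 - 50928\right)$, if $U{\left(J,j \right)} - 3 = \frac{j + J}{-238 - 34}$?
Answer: $\frac{121859}{2} \approx 60930.0$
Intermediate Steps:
$U{\left(J,j \right)} = 3 - \frac{J}{272} - \frac{j}{272}$ ($U{\left(J,j \right)} = 3 + \frac{j + J}{-238 - 34} = 3 + \frac{J + j}{-272} = 3 + \left(J + j\right) \left(- \frac{1}{272}\right) = 3 - \left(\frac{J}{272} + \frac{j}{272}\right) = 3 - \frac{J}{272} - \frac{j}{272}$)
$U{\left(70,338 \right)} + \left(111856 - 50928\right) = \left(3 - \frac{35}{136} - \frac{169}{136}\right) + \left(111856 - 50928\right) = \frac{3}{2} + 60928 = \frac{121859}{2}$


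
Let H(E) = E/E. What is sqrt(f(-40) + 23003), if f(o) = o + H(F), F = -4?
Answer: 2*sqrt(5741) ≈ 151.54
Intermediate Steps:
H(E) = 1
f(o) = 1 + o (f(o) = o + 1 = 1 + o)
sqrt(f(-40) + 23003) = sqrt((1 - 40) + 23003) = sqrt(-39 + 23003) = sqrt(22964) = 2*sqrt(5741)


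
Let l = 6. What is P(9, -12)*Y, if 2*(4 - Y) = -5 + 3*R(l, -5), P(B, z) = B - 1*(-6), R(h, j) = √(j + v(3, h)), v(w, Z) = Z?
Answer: 75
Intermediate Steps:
R(h, j) = √(h + j) (R(h, j) = √(j + h) = √(h + j))
P(B, z) = 6 + B (P(B, z) = B + 6 = 6 + B)
Y = 5 (Y = 4 - (-5 + 3*√(6 - 5))/2 = 4 - (-5 + 3*√1)/2 = 4 - (-5 + 3*1)/2 = 4 - (-5 + 3)/2 = 4 - ½*(-2) = 4 + 1 = 5)
P(9, -12)*Y = (6 + 9)*5 = 15*5 = 75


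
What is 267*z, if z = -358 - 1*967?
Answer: -353775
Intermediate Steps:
z = -1325 (z = -358 - 967 = -1325)
267*z = 267*(-1325) = -353775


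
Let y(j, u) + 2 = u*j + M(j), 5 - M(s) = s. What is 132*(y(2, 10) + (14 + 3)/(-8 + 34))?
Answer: 37158/13 ≈ 2858.3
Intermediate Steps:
M(s) = 5 - s
y(j, u) = 3 - j + j*u (y(j, u) = -2 + (u*j + (5 - j)) = -2 + (j*u + (5 - j)) = -2 + (5 - j + j*u) = 3 - j + j*u)
132*(y(2, 10) + (14 + 3)/(-8 + 34)) = 132*((3 - 1*2 + 2*10) + (14 + 3)/(-8 + 34)) = 132*((3 - 2 + 20) + 17/26) = 132*(21 + 17*(1/26)) = 132*(21 + 17/26) = 132*(563/26) = 37158/13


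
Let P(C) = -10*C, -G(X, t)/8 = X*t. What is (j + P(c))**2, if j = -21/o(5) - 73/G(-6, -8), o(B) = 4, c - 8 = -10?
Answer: 32913169/147456 ≈ 223.21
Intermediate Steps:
G(X, t) = -8*X*t
c = -2 (c = 8 - 10 = -2)
j = -1943/384 (j = -21/4 - 73/((-8*(-6)*(-8))) = -21*1/4 - 73/(-384) = -21/4 - 73*(-1/384) = -21/4 + 73/384 = -1943/384 ≈ -5.0599)
(j + P(c))**2 = (-1943/384 - 10*(-2))**2 = (-1943/384 + 20)**2 = (5737/384)**2 = 32913169/147456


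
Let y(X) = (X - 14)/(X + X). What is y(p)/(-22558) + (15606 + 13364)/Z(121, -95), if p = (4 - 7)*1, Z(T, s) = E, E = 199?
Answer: 3921028177/26934252 ≈ 145.58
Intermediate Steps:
Z(T, s) = 199
p = -3 (p = -3*1 = -3)
y(X) = (-14 + X)/(2*X) (y(X) = (-14 + X)/((2*X)) = (-14 + X)*(1/(2*X)) = (-14 + X)/(2*X))
y(p)/(-22558) + (15606 + 13364)/Z(121, -95) = ((1/2)*(-14 - 3)/(-3))/(-22558) + (15606 + 13364)/199 = ((1/2)*(-1/3)*(-17))*(-1/22558) + 28970*(1/199) = (17/6)*(-1/22558) + 28970/199 = -17/135348 + 28970/199 = 3921028177/26934252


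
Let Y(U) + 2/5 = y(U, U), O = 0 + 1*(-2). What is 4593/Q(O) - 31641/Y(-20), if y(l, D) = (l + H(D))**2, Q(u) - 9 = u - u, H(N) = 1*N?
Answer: 3923441/7998 ≈ 490.55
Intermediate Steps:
H(N) = N
O = -2 (O = 0 - 2 = -2)
Q(u) = 9 (Q(u) = 9 + (u - u) = 9 + 0 = 9)
y(l, D) = (D + l)**2 (y(l, D) = (l + D)**2 = (D + l)**2)
Y(U) = -2/5 + 4*U**2 (Y(U) = -2/5 + (U + U)**2 = -2/5 + (2*U)**2 = -2/5 + 4*U**2)
4593/Q(O) - 31641/Y(-20) = 4593/9 - 31641/(-2/5 + 4*(-20)**2) = 4593*(1/9) - 31641/(-2/5 + 4*400) = 1531/3 - 31641/(-2/5 + 1600) = 1531/3 - 31641/7998/5 = 1531/3 - 31641*5/7998 = 1531/3 - 52735/2666 = 3923441/7998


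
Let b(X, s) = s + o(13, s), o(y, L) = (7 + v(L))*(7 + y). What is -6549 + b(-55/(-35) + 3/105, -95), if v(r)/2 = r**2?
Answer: 354496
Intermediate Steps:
v(r) = 2*r**2
o(y, L) = (7 + y)*(7 + 2*L**2) (o(y, L) = (7 + 2*L**2)*(7 + y) = (7 + y)*(7 + 2*L**2))
b(X, s) = 140 + s + 40*s**2 (b(X, s) = s + (49 + 7*13 + 14*s**2 + 2*13*s**2) = s + (49 + 91 + 14*s**2 + 26*s**2) = s + (140 + 40*s**2) = 140 + s + 40*s**2)
-6549 + b(-55/(-35) + 3/105, -95) = -6549 + (140 - 95 + 40*(-95)**2) = -6549 + (140 - 95 + 40*9025) = -6549 + (140 - 95 + 361000) = -6549 + 361045 = 354496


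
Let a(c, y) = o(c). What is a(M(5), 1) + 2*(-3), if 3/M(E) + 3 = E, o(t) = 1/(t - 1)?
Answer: -4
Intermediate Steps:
o(t) = 1/(-1 + t)
M(E) = 3/(-3 + E)
a(c, y) = 1/(-1 + c)
a(M(5), 1) + 2*(-3) = 1/(-1 + 3/(-3 + 5)) + 2*(-3) = 1/(-1 + 3/2) - 6 = 1/(1/2) - 6 = 2 - 6 = -4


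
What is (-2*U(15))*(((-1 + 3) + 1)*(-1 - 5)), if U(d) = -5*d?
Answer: -2700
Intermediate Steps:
(-2*U(15))*(((-1 + 3) + 1)*(-1 - 5)) = (-(-10)*15)*(((-1 + 3) + 1)*(-1 - 5)) = (-2*(-75))*((2 + 1)*(-6)) = 150*(3*(-6)) = 150*(-18) = -2700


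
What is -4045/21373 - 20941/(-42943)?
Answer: 273867558/917820739 ≈ 0.29839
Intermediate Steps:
-4045/21373 - 20941/(-42943) = -4045*1/21373 - 20941*(-1/42943) = -4045/21373 + 20941/42943 = 273867558/917820739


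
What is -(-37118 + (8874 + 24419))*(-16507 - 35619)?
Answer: -199381950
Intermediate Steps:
-(-37118 + (8874 + 24419))*(-16507 - 35619) = -(-37118 + 33293)*(-52126) = -(-3825)*(-52126) = -1*199381950 = -199381950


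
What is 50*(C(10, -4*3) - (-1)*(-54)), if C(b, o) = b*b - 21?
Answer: 1250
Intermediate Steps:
C(b, o) = -21 + b² (C(b, o) = b² - 21 = -21 + b²)
50*(C(10, -4*3) - (-1)*(-54)) = 50*((-21 + 10²) - (-1)*(-54)) = 50*((-21 + 100) - 1*54) = 50*(79 - 54) = 50*25 = 1250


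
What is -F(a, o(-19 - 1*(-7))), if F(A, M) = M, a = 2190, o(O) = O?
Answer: 12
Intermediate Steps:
-F(a, o(-19 - 1*(-7))) = -(-19 - 1*(-7)) = -(-19 + 7) = -1*(-12) = 12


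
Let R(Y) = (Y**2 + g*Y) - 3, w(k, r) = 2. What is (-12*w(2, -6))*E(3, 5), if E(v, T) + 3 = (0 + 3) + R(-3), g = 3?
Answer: 72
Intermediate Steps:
R(Y) = -3 + Y**2 + 3*Y (R(Y) = (Y**2 + 3*Y) - 3 = -3 + Y**2 + 3*Y)
E(v, T) = -3 (E(v, T) = -3 + ((0 + 3) + (-3 + (-3)**2 + 3*(-3))) = -3 + (3 + (-3 + 9 - 9)) = -3 + (3 - 3) = -3 + 0 = -3)
(-12*w(2, -6))*E(3, 5) = -12*2*(-3) = -24*(-3) = 72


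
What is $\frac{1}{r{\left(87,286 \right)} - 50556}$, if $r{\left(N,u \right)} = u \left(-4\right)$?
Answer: $- \frac{1}{51700} \approx -1.9342 \cdot 10^{-5}$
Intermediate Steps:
$r{\left(N,u \right)} = - 4 u$
$\frac{1}{r{\left(87,286 \right)} - 50556} = \frac{1}{\left(-4\right) 286 - 50556} = \frac{1}{-1144 - 50556} = \frac{1}{-51700} = - \frac{1}{51700}$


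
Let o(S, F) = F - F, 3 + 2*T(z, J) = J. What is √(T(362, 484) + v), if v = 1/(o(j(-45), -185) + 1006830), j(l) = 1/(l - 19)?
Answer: 2*√188114544805/55935 ≈ 15.508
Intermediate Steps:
j(l) = 1/(-19 + l)
T(z, J) = -3/2 + J/2
o(S, F) = 0
v = 1/1006830 (v = 1/(0 + 1006830) = 1/1006830 ≈ 9.9322e-7)
√(T(362, 484) + v) = √((-3/2 + (½)*484) + 1/1006830) = √((-3/2 + 242) + 1/1006830) = √(481/2 + 1/1006830) = √(121071308/503415) = 2*√188114544805/55935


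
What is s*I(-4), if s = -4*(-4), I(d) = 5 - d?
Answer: 144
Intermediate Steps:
s = 16
s*I(-4) = 16*(5 - 1*(-4)) = 16*(5 + 4) = 16*9 = 144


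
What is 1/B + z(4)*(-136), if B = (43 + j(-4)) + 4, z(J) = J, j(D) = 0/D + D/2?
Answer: -24479/45 ≈ -543.98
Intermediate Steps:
j(D) = D/2 (j(D) = 0 + D*(1/2) = 0 + D/2 = D/2)
B = 45 (B = (43 + (1/2)*(-4)) + 4 = (43 - 2) + 4 = 41 + 4 = 45)
1/B + z(4)*(-136) = 1/45 + 4*(-136) = 1/45 - 544 = -24479/45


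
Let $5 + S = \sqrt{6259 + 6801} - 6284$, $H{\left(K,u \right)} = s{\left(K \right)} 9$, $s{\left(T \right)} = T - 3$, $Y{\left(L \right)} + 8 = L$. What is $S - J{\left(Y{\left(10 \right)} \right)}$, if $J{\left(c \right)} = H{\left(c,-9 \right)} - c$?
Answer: $-6278 + 2 \sqrt{3265} \approx -6163.7$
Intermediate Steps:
$Y{\left(L \right)} = -8 + L$
$s{\left(T \right)} = -3 + T$
$H{\left(K,u \right)} = -27 + 9 K$ ($H{\left(K,u \right)} = \left(-3 + K\right) 9 = -27 + 9 K$)
$S = -6289 + 2 \sqrt{3265}$ ($S = -5 + \left(\sqrt{6259 + 6801} - 6284\right) = -5 - \left(6284 - \sqrt{13060}\right) = -5 - \left(6284 - 2 \sqrt{3265}\right) = -6289 + 2 \sqrt{3265} \approx -6174.7$)
$J{\left(c \right)} = -27 + 8 c$ ($J{\left(c \right)} = \left(-27 + 9 c\right) - c = -27 + 8 c$)
$S - J{\left(Y{\left(10 \right)} \right)} = \left(-6289 + 2 \sqrt{3265}\right) - \left(-27 + 8 \left(-8 + 10\right)\right) = \left(-6289 + 2 \sqrt{3265}\right) - \left(-27 + 8 \cdot 2\right) = \left(-6289 + 2 \sqrt{3265}\right) - \left(-27 + 16\right) = \left(-6289 + 2 \sqrt{3265}\right) - -11 = \left(-6289 + 2 \sqrt{3265}\right) + 11 = -6278 + 2 \sqrt{3265}$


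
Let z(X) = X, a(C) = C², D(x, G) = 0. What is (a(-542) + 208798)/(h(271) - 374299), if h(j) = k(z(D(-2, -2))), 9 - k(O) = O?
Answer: -251281/187145 ≈ -1.3427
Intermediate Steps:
k(O) = 9 - O
h(j) = 9 (h(j) = 9 - 1*0 = 9 + 0 = 9)
(a(-542) + 208798)/(h(271) - 374299) = ((-542)² + 208798)/(9 - 374299) = (293764 + 208798)/(-374290) = 502562*(-1/374290) = -251281/187145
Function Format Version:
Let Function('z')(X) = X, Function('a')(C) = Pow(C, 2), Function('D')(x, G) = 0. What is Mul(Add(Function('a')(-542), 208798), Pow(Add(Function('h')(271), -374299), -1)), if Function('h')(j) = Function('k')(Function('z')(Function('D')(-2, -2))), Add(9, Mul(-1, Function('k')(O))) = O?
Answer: Rational(-251281, 187145) ≈ -1.3427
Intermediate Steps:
Function('k')(O) = Add(9, Mul(-1, O))
Function('h')(j) = 9 (Function('h')(j) = Add(9, Mul(-1, 0)) = Add(9, 0) = 9)
Mul(Add(Function('a')(-542), 208798), Pow(Add(Function('h')(271), -374299), -1)) = Mul(Add(Pow(-542, 2), 208798), Pow(Add(9, -374299), -1)) = Mul(Add(293764, 208798), Pow(-374290, -1)) = Mul(502562, Rational(-1, 374290)) = Rational(-251281, 187145)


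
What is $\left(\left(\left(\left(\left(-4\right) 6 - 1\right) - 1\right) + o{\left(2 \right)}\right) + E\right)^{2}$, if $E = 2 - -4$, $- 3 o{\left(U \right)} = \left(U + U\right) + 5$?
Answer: $529$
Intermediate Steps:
$o{\left(U \right)} = - \frac{5}{3} - \frac{2 U}{3}$ ($o{\left(U \right)} = - \frac{\left(U + U\right) + 5}{3} = - \frac{2 U + 5}{3} = - \frac{5 + 2 U}{3} = - \frac{5}{3} - \frac{2 U}{3}$)
$E = 6$ ($E = 2 + 4 = 6$)
$\left(\left(\left(\left(\left(-4\right) 6 - 1\right) - 1\right) + o{\left(2 \right)}\right) + E\right)^{2} = \left(\left(\left(\left(\left(-4\right) 6 - 1\right) - 1\right) - 3\right) + 6\right)^{2} = \left(\left(\left(\left(-24 - 1\right) - 1\right) - 3\right) + 6\right)^{2} = \left(\left(\left(-25 - 1\right) - 3\right) + 6\right)^{2} = \left(\left(-26 - 3\right) + 6\right)^{2} = \left(-29 + 6\right)^{2} = \left(-23\right)^{2} = 529$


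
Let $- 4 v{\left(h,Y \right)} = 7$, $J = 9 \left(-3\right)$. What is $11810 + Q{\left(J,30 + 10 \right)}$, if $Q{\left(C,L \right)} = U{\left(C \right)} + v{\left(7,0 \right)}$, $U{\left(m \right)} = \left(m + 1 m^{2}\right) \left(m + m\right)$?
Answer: $- \frac{104399}{4} \approx -26100.0$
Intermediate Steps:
$J = -27$
$v{\left(h,Y \right)} = - \frac{7}{4}$ ($v{\left(h,Y \right)} = \left(- \frac{1}{4}\right) 7 = - \frac{7}{4}$)
$U{\left(m \right)} = 2 m \left(m + m^{2}\right)$ ($U{\left(m \right)} = \left(m + m^{2}\right) 2 m = 2 m \left(m + m^{2}\right)$)
$Q{\left(C,L \right)} = - \frac{7}{4} + 2 C^{2} \left(1 + C\right)$ ($Q{\left(C,L \right)} = 2 C^{2} \left(1 + C\right) - \frac{7}{4} = - \frac{7}{4} + 2 C^{2} \left(1 + C\right)$)
$11810 + Q{\left(J,30 + 10 \right)} = 11810 + \left(- \frac{7}{4} + 2 \left(-27\right)^{2} \left(1 - 27\right)\right) = 11810 + \left(- \frac{7}{4} + 2 \cdot 729 \left(-26\right)\right) = 11810 - \frac{151639}{4} = - \frac{104399}{4}$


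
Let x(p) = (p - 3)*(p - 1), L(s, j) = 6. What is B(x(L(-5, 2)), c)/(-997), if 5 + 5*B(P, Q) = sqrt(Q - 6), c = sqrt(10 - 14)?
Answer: 1/997 - sqrt(-6 + 2*I)/4985 ≈ 0.0009222 - 0.00049797*I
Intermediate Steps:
c = 2*I (c = sqrt(-4) = 2*I ≈ 2.0*I)
x(p) = (-1 + p)*(-3 + p) (x(p) = (-3 + p)*(-1 + p) = (-1 + p)*(-3 + p))
B(P, Q) = -1 + sqrt(-6 + Q)/5 (B(P, Q) = -1 + sqrt(Q - 6)/5 = -1 + sqrt(-6 + Q)/5)
B(x(L(-5, 2)), c)/(-997) = (-1 + sqrt(-6 + 2*I)/5)/(-997) = (-1 + sqrt(-6 + 2*I)/5)*(-1/997) = 1/997 - sqrt(-6 + 2*I)/4985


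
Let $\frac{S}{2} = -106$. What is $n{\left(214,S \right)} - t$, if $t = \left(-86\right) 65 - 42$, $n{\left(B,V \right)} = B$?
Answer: $5846$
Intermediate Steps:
$S = -212$ ($S = 2 \left(-106\right) = -212$)
$t = -5632$ ($t = -5590 - 42 = -5632$)
$n{\left(214,S \right)} - t = 214 - -5632 = 214 + 5632 = 5846$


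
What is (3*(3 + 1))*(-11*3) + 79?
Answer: -317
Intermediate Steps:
(3*(3 + 1))*(-11*3) + 79 = (3*4)*(-33) + 79 = 12*(-33) + 79 = -396 + 79 = -317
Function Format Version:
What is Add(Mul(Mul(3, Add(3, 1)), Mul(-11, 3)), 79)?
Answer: -317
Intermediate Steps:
Add(Mul(Mul(3, Add(3, 1)), Mul(-11, 3)), 79) = Add(Mul(Mul(3, 4), -33), 79) = Add(Mul(12, -33), 79) = Add(-396, 79) = -317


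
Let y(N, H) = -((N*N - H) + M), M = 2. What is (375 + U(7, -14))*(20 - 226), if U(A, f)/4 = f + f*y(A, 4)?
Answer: -607906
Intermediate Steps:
y(N, H) = -2 + H - N**2 (y(N, H) = -((N*N - H) + 2) = -((N**2 - H) + 2) = -(2 + N**2 - H) = -2 + H - N**2)
U(A, f) = 4*f + 4*f*(2 - A**2) (U(A, f) = 4*(f + f*(-2 + 4 - A**2)) = 4*(f + f*(2 - A**2)) = 4*f + 4*f*(2 - A**2))
(375 + U(7, -14))*(20 - 226) = (375 + 4*(-14)*(3 - 1*7**2))*(20 - 226) = (375 + 4*(-14)*(3 - 1*49))*(-206) = (375 + 4*(-14)*(3 - 49))*(-206) = (375 + 4*(-14)*(-46))*(-206) = (375 + 2576)*(-206) = 2951*(-206) = -607906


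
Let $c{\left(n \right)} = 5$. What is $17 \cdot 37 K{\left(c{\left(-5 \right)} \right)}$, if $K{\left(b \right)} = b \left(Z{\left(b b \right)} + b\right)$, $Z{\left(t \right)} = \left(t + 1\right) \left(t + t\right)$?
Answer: $4104225$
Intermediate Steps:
$Z{\left(t \right)} = 2 t \left(1 + t\right)$ ($Z{\left(t \right)} = \left(1 + t\right) 2 t = 2 t \left(1 + t\right)$)
$K{\left(b \right)} = b \left(b + 2 b^{2} \left(1 + b^{2}\right)\right)$ ($K{\left(b \right)} = b \left(2 b b \left(1 + b b\right) + b\right) = b \left(2 b^{2} \left(1 + b^{2}\right) + b\right) = b \left(b + 2 b^{2} \left(1 + b^{2}\right)\right)$)
$17 \cdot 37 K{\left(c{\left(-5 \right)} \right)} = 17 \cdot 37 \cdot 5^{2} \left(1 + 2 \cdot 5 \left(1 + 5^{2}\right)\right) = 629 \cdot 25 \left(1 + 2 \cdot 5 \left(1 + 25\right)\right) = 629 \cdot 25 \left(1 + 2 \cdot 5 \cdot 26\right) = 629 \cdot 25 \left(1 + 260\right) = 629 \cdot 25 \cdot 261 = 629 \cdot 6525 = 4104225$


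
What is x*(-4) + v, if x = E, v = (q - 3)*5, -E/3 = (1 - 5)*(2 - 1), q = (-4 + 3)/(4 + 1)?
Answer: -64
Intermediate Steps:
q = -⅕ (q = -1/5 = -1*⅕ = -⅕ ≈ -0.20000)
E = 12 (E = -3*(1 - 5)*(2 - 1) = -(-12) = -3*(-4) = 12)
v = -16 (v = (-⅕ - 3)*5 = -16/5*5 = -16)
x = 12
x*(-4) + v = 12*(-4) - 16 = -48 - 16 = -64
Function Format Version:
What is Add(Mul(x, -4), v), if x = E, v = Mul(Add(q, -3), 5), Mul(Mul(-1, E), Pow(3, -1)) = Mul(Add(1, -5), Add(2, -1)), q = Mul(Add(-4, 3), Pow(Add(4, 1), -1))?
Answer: -64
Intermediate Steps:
q = Rational(-1, 5) (q = Mul(-1, Pow(5, -1)) = Mul(-1, Rational(1, 5)) = Rational(-1, 5) ≈ -0.20000)
E = 12 (E = Mul(-3, Mul(Add(1, -5), Add(2, -1))) = Mul(-3, Mul(-4, 1)) = Mul(-3, -4) = 12)
v = -16 (v = Mul(Add(Rational(-1, 5), -3), 5) = Mul(Rational(-16, 5), 5) = -16)
x = 12
Add(Mul(x, -4), v) = Add(Mul(12, -4), -16) = Add(-48, -16) = -64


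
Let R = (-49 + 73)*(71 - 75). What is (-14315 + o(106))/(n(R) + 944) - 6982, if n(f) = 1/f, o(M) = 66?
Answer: -634097690/90623 ≈ -6997.1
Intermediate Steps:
R = -96 (R = 24*(-4) = -96)
(-14315 + o(106))/(n(R) + 944) - 6982 = (-14315 + 66)/(1/(-96) + 944) - 6982 = -14249/(-1/96 + 944) - 6982 = -14249/90623/96 - 6982 = -14249*96/90623 - 6982 = -1367904/90623 - 6982 = -634097690/90623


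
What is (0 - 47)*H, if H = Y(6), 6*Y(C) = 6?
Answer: -47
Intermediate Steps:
Y(C) = 1 (Y(C) = (⅙)*6 = 1)
H = 1
(0 - 47)*H = (0 - 47)*1 = -47*1 = -47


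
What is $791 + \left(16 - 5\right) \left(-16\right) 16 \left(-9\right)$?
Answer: $26135$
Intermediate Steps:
$791 + \left(16 - 5\right) \left(-16\right) 16 \left(-9\right) = 791 + 11 \left(-16\right) \left(-144\right) = 791 - -25344 = 791 + 25344 = 26135$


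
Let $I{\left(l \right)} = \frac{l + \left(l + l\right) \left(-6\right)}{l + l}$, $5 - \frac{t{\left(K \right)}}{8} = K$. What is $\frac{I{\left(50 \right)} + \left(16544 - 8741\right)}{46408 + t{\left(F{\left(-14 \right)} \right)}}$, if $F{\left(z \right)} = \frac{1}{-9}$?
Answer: $\frac{28071}{167216} \approx 0.16787$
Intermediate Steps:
$F{\left(z \right)} = - \frac{1}{9}$
$t{\left(K \right)} = 40 - 8 K$
$I{\left(l \right)} = - \frac{11}{2}$ ($I{\left(l \right)} = \frac{l + 2 l \left(-6\right)}{2 l} = \left(l - 12 l\right) \frac{1}{2 l} = - 11 l \frac{1}{2 l} = - \frac{11}{2}$)
$\frac{I{\left(50 \right)} + \left(16544 - 8741\right)}{46408 + t{\left(F{\left(-14 \right)} \right)}} = \frac{- \frac{11}{2} + \left(16544 - 8741\right)}{46408 + \left(40 - - \frac{8}{9}\right)} = \frac{- \frac{11}{2} + 7803}{46408 + \left(40 + \frac{8}{9}\right)} = \frac{15595}{2 \left(46408 + \frac{368}{9}\right)} = \frac{15595}{2 \cdot \frac{418040}{9}} = \frac{15595}{2} \cdot \frac{9}{418040} = \frac{28071}{167216}$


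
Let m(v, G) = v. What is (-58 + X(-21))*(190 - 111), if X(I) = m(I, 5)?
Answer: -6241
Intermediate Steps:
X(I) = I
(-58 + X(-21))*(190 - 111) = (-58 - 21)*(190 - 111) = -79*79 = -6241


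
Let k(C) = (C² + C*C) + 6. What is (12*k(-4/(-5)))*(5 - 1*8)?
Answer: -6552/25 ≈ -262.08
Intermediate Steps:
k(C) = 6 + 2*C² (k(C) = (C² + C²) + 6 = 2*C² + 6 = 6 + 2*C²)
(12*k(-4/(-5)))*(5 - 1*8) = (12*(6 + 2*(-4/(-5))²))*(5 - 1*8) = (12*(6 + 2*(-4*(-⅕))²))*(5 - 8) = (12*(6 + 2*(⅘)²))*(-3) = (12*(6 + 2*(16/25)))*(-3) = (12*(6 + 32/25))*(-3) = (12*(182/25))*(-3) = (2184/25)*(-3) = -6552/25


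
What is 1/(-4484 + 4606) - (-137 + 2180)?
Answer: -249245/122 ≈ -2043.0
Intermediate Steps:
1/(-4484 + 4606) - (-137 + 2180) = 1/122 - 1*2043 = 1/122 - 2043 = -249245/122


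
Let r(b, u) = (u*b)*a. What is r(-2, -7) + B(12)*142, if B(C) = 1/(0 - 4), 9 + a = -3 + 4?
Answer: -295/2 ≈ -147.50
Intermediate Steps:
a = -8 (a = -9 + (-3 + 4) = -9 + 1 = -8)
r(b, u) = -8*b*u (r(b, u) = (u*b)*(-8) = (b*u)*(-8) = -8*b*u)
B(C) = -¼ (B(C) = 1/(-4) = -¼)
r(-2, -7) + B(12)*142 = -8*(-2)*(-7) - ¼*142 = -112 - 71/2 = -295/2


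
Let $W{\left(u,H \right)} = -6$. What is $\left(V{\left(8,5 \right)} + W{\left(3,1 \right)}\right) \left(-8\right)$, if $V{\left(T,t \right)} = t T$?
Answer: $-272$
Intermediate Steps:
$V{\left(T,t \right)} = T t$
$\left(V{\left(8,5 \right)} + W{\left(3,1 \right)}\right) \left(-8\right) = \left(8 \cdot 5 - 6\right) \left(-8\right) = \left(40 - 6\right) \left(-8\right) = 34 \left(-8\right) = -272$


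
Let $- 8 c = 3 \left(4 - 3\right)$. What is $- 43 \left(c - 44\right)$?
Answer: $\frac{15265}{8} \approx 1908.1$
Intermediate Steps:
$c = - \frac{3}{8}$ ($c = - \frac{3 \left(4 - 3\right)}{8} = - \frac{3 \cdot 1}{8} = \left(- \frac{1}{8}\right) 3 = - \frac{3}{8} \approx -0.375$)
$- 43 \left(c - 44\right) = - 43 \left(- \frac{3}{8} - 44\right) = \left(-43\right) \left(- \frac{355}{8}\right) = \frac{15265}{8}$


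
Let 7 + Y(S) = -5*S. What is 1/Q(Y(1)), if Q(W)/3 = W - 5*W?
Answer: 1/144 ≈ 0.0069444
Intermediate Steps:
Y(S) = -7 - 5*S
Q(W) = -12*W (Q(W) = 3*(W - 5*W) = 3*(-4*W) = -12*W)
1/Q(Y(1)) = 1/(-12*(-7 - 5*1)) = 1/(-12*(-7 - 5)) = 1/(-12*(-12)) = 1/144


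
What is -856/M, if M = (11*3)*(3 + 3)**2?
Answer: -214/297 ≈ -0.72054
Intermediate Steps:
M = 1188 (M = 33*6**2 = 33*36 = 1188)
-856/M = -856/1188 = -856*1/1188 = -214/297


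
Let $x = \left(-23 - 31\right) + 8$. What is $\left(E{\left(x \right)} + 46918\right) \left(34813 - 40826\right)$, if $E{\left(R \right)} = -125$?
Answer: $-281366309$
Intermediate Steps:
$x = -46$ ($x = -54 + 8 = -46$)
$\left(E{\left(x \right)} + 46918\right) \left(34813 - 40826\right) = \left(-125 + 46918\right) \left(34813 - 40826\right) = 46793 \left(-6013\right) = -281366309$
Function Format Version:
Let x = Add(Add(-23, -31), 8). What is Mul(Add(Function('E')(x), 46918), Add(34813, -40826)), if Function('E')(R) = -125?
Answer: -281366309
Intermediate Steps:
x = -46 (x = Add(-54, 8) = -46)
Mul(Add(Function('E')(x), 46918), Add(34813, -40826)) = Mul(Add(-125, 46918), Add(34813, -40826)) = Mul(46793, -6013) = -281366309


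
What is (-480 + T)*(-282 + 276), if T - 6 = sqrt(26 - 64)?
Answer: 2844 - 6*I*sqrt(38) ≈ 2844.0 - 36.987*I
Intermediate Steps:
T = 6 + I*sqrt(38) (T = 6 + sqrt(26 - 64) = 6 + sqrt(-38) = 6 + I*sqrt(38) ≈ 6.0 + 6.1644*I)
(-480 + T)*(-282 + 276) = (-480 + (6 + I*sqrt(38)))*(-282 + 276) = (-474 + I*sqrt(38))*(-6) = 2844 - 6*I*sqrt(38)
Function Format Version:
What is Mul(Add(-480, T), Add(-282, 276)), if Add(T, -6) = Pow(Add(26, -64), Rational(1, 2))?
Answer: Add(2844, Mul(-6, I, Pow(38, Rational(1, 2)))) ≈ Add(2844.0, Mul(-36.987, I))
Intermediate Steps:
T = Add(6, Mul(I, Pow(38, Rational(1, 2)))) (T = Add(6, Pow(Add(26, -64), Rational(1, 2))) = Add(6, Pow(-38, Rational(1, 2))) = Add(6, Mul(I, Pow(38, Rational(1, 2)))) ≈ Add(6.0000, Mul(6.1644, I)))
Mul(Add(-480, T), Add(-282, 276)) = Mul(Add(-480, Add(6, Mul(I, Pow(38, Rational(1, 2))))), Add(-282, 276)) = Mul(Add(-474, Mul(I, Pow(38, Rational(1, 2)))), -6) = Add(2844, Mul(-6, I, Pow(38, Rational(1, 2))))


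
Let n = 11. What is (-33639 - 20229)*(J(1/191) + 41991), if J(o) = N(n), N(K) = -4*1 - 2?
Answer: -2261647980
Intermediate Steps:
N(K) = -6 (N(K) = -4 - 2 = -6)
J(o) = -6
(-33639 - 20229)*(J(1/191) + 41991) = (-33639 - 20229)*(-6 + 41991) = -53868*41985 = -2261647980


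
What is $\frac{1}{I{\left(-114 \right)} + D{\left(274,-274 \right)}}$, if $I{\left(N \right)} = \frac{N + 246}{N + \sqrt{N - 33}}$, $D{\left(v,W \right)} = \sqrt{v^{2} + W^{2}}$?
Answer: $\frac{114 - 7 i \sqrt{3}}{2 \left(-66 + 15618 \sqrt{2} - 959 i \sqrt{6}\right)} \approx 0.0025883 + 8.1579 \cdot 10^{-7} i$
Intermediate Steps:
$D{\left(v,W \right)} = \sqrt{W^{2} + v^{2}}$
$I{\left(N \right)} = \frac{246 + N}{N + \sqrt{-33 + N}}$
$\frac{1}{I{\left(-114 \right)} + D{\left(274,-274 \right)}} = \frac{1}{\frac{246 - 114}{-114 + \sqrt{-33 - 114}} + \sqrt{\left(-274\right)^{2} + 274^{2}}} = \frac{1}{\frac{1}{-114 + \sqrt{-147}} \cdot 132 + \sqrt{75076 + 75076}} = \frac{1}{\frac{1}{-114 + 7 i \sqrt{3}} \cdot 132 + \sqrt{150152}} = \frac{1}{\frac{132}{-114 + 7 i \sqrt{3}} + 274 \sqrt{2}}$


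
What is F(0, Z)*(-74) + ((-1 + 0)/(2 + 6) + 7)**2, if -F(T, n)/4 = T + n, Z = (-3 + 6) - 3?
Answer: 3025/64 ≈ 47.266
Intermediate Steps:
Z = 0 (Z = 3 - 3 = 0)
F(T, n) = -4*T - 4*n (F(T, n) = -4*(T + n) = -4*T - 4*n)
F(0, Z)*(-74) + ((-1 + 0)/(2 + 6) + 7)**2 = (-4*0 - 4*0)*(-74) + ((-1 + 0)/(2 + 6) + 7)**2 = (0 + 0)*(-74) + (-1/8 + 7)**2 = 0*(-74) + (-1*1/8 + 7)**2 = 0 + (-1/8 + 7)**2 = 0 + (55/8)**2 = 0 + 3025/64 = 3025/64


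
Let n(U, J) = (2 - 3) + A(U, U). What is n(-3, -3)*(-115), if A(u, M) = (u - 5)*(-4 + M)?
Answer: -6325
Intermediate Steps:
A(u, M) = (-5 + u)*(-4 + M)
n(U, J) = 19 + U² - 9*U (n(U, J) = (2 - 3) + (20 - 5*U - 4*U + U*U) = -1 + (20 - 5*U - 4*U + U²) = -1 + (20 + U² - 9*U) = 19 + U² - 9*U)
n(-3, -3)*(-115) = (19 + (-3)² - 9*(-3))*(-115) = (19 + 9 + 27)*(-115) = 55*(-115) = -6325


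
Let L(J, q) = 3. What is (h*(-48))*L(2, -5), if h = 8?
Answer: -1152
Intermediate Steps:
(h*(-48))*L(2, -5) = (8*(-48))*3 = -384*3 = -1152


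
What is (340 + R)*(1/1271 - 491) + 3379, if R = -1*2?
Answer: -206637571/1271 ≈ -1.6258e+5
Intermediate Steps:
R = -2
(340 + R)*(1/1271 - 491) + 3379 = (340 - 2)*(1/1271 - 491) + 3379 = 338*(1/1271 - 491) + 3379 = 338*(-624060/1271) + 3379 = -210932280/1271 + 3379 = -206637571/1271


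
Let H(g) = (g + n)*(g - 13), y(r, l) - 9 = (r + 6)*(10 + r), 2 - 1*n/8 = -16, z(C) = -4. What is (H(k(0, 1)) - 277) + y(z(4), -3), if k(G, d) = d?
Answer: -1996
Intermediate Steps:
n = 144 (n = 16 - 8*(-16) = 16 + 128 = 144)
y(r, l) = 9 + (6 + r)*(10 + r) (y(r, l) = 9 + (r + 6)*(10 + r) = 9 + (6 + r)*(10 + r))
H(g) = (-13 + g)*(144 + g) (H(g) = (g + 144)*(g - 13) = (144 + g)*(-13 + g) = (-13 + g)*(144 + g))
(H(k(0, 1)) - 277) + y(z(4), -3) = ((-1872 + 1² + 131*1) - 277) + (69 + (-4)² + 16*(-4)) = ((-1872 + 1 + 131) - 277) + (69 + 16 - 64) = (-1740 - 277) + 21 = -2017 + 21 = -1996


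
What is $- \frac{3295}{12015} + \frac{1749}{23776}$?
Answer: $- \frac{11465537}{57133728} \approx -0.20068$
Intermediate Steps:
$- \frac{3295}{12015} + \frac{1749}{23776} = \left(-3295\right) \frac{1}{12015} + 1749 \cdot \frac{1}{23776} = - \frac{659}{2403} + \frac{1749}{23776} = - \frac{11465537}{57133728}$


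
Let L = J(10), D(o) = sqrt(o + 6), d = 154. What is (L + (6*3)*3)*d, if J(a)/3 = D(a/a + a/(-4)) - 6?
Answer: 5544 + 693*sqrt(2) ≈ 6524.0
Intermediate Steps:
D(o) = sqrt(6 + o)
J(a) = -18 + 3*sqrt(7 - a/4) (J(a) = 3*(sqrt(6 + (a/a + a/(-4))) - 6) = 3*(sqrt(6 + (1 + a*(-1/4))) - 6) = 3*(sqrt(6 + (1 - a/4)) - 6) = 3*(sqrt(7 - a/4) - 6) = 3*(-6 + sqrt(7 - a/4)) = -18 + 3*sqrt(7 - a/4))
L = -18 + 9*sqrt(2)/2 (L = -18 + 3*sqrt(28 - 1*10)/2 = -18 + 3*sqrt(28 - 10)/2 = -18 + 3*sqrt(18)/2 = -18 + 3*(3*sqrt(2))/2 = -18 + 9*sqrt(2)/2 ≈ -11.636)
(L + (6*3)*3)*d = ((-18 + 9*sqrt(2)/2) + (6*3)*3)*154 = ((-18 + 9*sqrt(2)/2) + 18*3)*154 = ((-18 + 9*sqrt(2)/2) + 54)*154 = (36 + 9*sqrt(2)/2)*154 = 5544 + 693*sqrt(2)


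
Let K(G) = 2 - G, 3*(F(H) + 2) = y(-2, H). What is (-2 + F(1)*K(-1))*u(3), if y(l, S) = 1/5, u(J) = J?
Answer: -117/5 ≈ -23.400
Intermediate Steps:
y(l, S) = ⅕
F(H) = -29/15 (F(H) = -2 + (⅓)*(⅕) = -2 + 1/15 = -29/15)
(-2 + F(1)*K(-1))*u(3) = (-2 - 29*(2 - 1*(-1))/15)*3 = (-2 - 29*(2 + 1)/15)*3 = (-2 - 29/15*3)*3 = (-2 - 29/5)*3 = -39/5*3 = -117/5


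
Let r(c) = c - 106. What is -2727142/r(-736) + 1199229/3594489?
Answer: 1633948611876/504426623 ≈ 3239.2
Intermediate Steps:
r(c) = -106 + c
-2727142/r(-736) + 1199229/3594489 = -2727142/(-106 - 736) + 1199229/3594489 = -2727142/(-842) + 1199229*(1/3594489) = -2727142*(-1/842) + 399743/1198163 = 1363571/421 + 399743/1198163 = 1633948611876/504426623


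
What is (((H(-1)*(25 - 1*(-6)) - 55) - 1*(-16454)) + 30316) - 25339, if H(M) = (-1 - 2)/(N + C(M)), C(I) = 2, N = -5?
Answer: 21407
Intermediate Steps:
H(M) = 1 (H(M) = (-1 - 2)/(-5 + 2) = -3/(-3) = -3*(-⅓) = 1)
(((H(-1)*(25 - 1*(-6)) - 55) - 1*(-16454)) + 30316) - 25339 = (((1*(25 - 1*(-6)) - 55) - 1*(-16454)) + 30316) - 25339 = (((1*(25 + 6) - 55) + 16454) + 30316) - 25339 = (((1*31 - 55) + 16454) + 30316) - 25339 = (((31 - 55) + 16454) + 30316) - 25339 = ((-24 + 16454) + 30316) - 25339 = (16430 + 30316) - 25339 = 46746 - 25339 = 21407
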